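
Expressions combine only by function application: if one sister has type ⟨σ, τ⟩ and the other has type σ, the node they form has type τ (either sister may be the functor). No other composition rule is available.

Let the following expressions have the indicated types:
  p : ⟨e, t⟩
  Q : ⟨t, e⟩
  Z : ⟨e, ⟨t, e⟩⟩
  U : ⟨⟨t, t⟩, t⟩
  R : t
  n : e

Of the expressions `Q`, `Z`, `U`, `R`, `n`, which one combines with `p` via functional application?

n

Q : ⟨t, e⟩ — p needs e; Q needs t; neither fits.
Z : ⟨e, ⟨t, e⟩⟩ — p needs e; Z needs e; neither fits.
U : ⟨⟨t, t⟩, t⟩ — p needs e; U needs ⟨t, t⟩; neither fits.
R : t — p needs e; R needs nothing (atomic); neither fits.
n — combines: p : ⟨e, t⟩ takes n : e as argument, giving t.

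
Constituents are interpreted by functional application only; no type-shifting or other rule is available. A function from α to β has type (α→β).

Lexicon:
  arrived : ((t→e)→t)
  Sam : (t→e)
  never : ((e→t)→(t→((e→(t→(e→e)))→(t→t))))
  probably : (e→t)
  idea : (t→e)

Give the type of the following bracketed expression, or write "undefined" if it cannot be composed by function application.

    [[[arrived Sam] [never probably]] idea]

undefined

[arrived Sam] — arrived of type ((t→e)→t) combines with Sam of type (t→e): type t.
[never probably] — never of type ((e→t)→(t→((e→(t→(e→e)))→(t→t)))) combines with probably of type (e→t): type (t→((e→(t→(e→e)))→(t→t))).
[[arrived Sam] [never probably]] — [never probably] of type (t→((e→(t→(e→e)))→(t→t))) combines with [arrived Sam] of type t: type ((e→(t→(e→e)))→(t→t)).
At [[[arrived Sam] [never probably]] idea]: neither ((e→(t→(e→e)))→(t→t)) nor (t→e) can take the other as argument; the node is ill-typed.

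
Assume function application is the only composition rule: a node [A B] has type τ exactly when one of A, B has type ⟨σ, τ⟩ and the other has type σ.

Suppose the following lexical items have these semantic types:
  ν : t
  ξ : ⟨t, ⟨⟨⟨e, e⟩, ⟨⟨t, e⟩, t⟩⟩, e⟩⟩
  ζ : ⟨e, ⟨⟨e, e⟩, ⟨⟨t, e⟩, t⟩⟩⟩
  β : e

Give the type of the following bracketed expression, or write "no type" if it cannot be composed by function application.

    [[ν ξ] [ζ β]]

e

At [ν ξ], ξ : ⟨t, ⟨⟨⟨e, e⟩, ⟨⟨t, e⟩, t⟩⟩, e⟩⟩ takes ν : t, giving ⟨⟨⟨e, e⟩, ⟨⟨t, e⟩, t⟩⟩, e⟩.
At [ζ β], ζ : ⟨e, ⟨⟨e, e⟩, ⟨⟨t, e⟩, t⟩⟩⟩ takes β : e, giving ⟨⟨e, e⟩, ⟨⟨t, e⟩, t⟩⟩.
At [[ν ξ] [ζ β]], [ν ξ] : ⟨⟨⟨e, e⟩, ⟨⟨t, e⟩, t⟩⟩, e⟩ takes [ζ β] : ⟨⟨e, e⟩, ⟨⟨t, e⟩, t⟩⟩, giving e.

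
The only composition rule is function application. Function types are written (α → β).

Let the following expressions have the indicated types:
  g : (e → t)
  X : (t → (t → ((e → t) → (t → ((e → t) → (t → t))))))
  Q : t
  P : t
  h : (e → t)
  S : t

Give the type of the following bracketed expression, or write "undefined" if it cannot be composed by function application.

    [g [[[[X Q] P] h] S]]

(t → t)

[X Q]: X is (t → (t → ((e → t) → (t → ((e → t) → (t → t)))))), Q is t; result (t → ((e → t) → (t → ((e → t) → (t → t))))).
[[X Q] P]: [X Q] is (t → ((e → t) → (t → ((e → t) → (t → t))))), P is t; result ((e → t) → (t → ((e → t) → (t → t)))).
[[[X Q] P] h]: [[X Q] P] is ((e → t) → (t → ((e → t) → (t → t)))), h is (e → t); result (t → ((e → t) → (t → t))).
[[[[X Q] P] h] S]: [[[X Q] P] h] is (t → ((e → t) → (t → t))), S is t; result ((e → t) → (t → t)).
[g [[[[X Q] P] h] S]]: [[[[X Q] P] h] S] is ((e → t) → (t → t)), g is (e → t); result (t → t).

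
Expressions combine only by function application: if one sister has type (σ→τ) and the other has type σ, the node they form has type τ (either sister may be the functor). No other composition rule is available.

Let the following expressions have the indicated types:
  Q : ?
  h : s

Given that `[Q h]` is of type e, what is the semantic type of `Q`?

(s→e)

At [Q h] (required: e): h is s, which is not a function with range e; hence Q is the functor — type (s→e).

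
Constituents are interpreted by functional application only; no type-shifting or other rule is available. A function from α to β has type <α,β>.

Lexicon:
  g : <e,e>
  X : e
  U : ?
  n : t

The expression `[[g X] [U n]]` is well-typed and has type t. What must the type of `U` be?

For [[g X] [U n]] to have type t with [g X] of type e, [U n] must be the function: [U n] : <e,t>.
For [U n] to have type <e,t> with n of type t, U must be the function: U : <t,<e,t>>.

<t,<e,t>>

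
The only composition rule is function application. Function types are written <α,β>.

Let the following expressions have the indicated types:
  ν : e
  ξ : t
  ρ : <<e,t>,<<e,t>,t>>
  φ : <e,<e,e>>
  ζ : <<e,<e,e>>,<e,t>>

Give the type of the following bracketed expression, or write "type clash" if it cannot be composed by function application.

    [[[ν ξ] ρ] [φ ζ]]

[ν ξ]: e with t — neither is a function whose domain matches the other; composition fails here.

type clash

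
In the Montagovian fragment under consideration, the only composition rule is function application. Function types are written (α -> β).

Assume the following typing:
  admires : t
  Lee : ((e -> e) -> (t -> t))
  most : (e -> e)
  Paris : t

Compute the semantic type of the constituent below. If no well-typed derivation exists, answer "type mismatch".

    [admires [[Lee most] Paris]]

type mismatch

[Lee most] — Lee of type ((e -> e) -> (t -> t)) combines with most of type (e -> e): type (t -> t).
[[Lee most] Paris] — [Lee most] of type (t -> t) combines with Paris of type t: type t.
[admires [[Lee most] Paris]]: t and t cannot combine by function application — type clash.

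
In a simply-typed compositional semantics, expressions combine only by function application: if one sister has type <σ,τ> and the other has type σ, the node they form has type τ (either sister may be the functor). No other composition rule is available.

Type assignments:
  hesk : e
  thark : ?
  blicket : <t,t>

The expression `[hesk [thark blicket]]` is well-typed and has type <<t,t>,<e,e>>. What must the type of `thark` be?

<<t,t>,<e,<<t,t>,<e,e>>>>

At [hesk [thark blicket]] (required: <<t,t>,<e,e>>): hesk is e, which is not a function with range <<t,t>,<e,e>>; hence [thark blicket] is the functor — type <e,<<t,t>,<e,e>>>.
At [thark blicket] (required: <e,<<t,t>,<e,e>>>): blicket is <t,t>, which is not a function with range <e,<<t,t>,<e,e>>>; hence thark is the functor — type <<t,t>,<e,<<t,t>,<e,e>>>>.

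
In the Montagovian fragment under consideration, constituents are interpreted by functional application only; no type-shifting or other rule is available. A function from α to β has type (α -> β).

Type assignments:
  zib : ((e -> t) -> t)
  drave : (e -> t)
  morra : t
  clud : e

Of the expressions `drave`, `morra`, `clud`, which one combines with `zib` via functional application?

drave

drave — combines: zib : ((e -> t) -> t) takes drave : (e -> t) as argument, giving t.
morra : t — zib needs (e -> t); morra needs nothing (atomic); neither fits.
clud : e — zib needs (e -> t); clud needs nothing (atomic); neither fits.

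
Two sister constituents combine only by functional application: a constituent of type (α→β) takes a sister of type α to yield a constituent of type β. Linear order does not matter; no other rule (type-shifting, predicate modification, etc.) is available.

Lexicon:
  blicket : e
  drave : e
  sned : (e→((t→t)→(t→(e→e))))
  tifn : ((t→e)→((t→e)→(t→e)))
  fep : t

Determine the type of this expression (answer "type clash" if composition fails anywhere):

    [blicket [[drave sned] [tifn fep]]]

type clash

[drave sned]: functor sned : (e→((t→t)→(t→(e→e)))), argument drave : e; result ((t→t)→(t→(e→e))).
[tifn fep]: ((t→e)→((t→e)→(t→e))) and t cannot combine by function application — type clash.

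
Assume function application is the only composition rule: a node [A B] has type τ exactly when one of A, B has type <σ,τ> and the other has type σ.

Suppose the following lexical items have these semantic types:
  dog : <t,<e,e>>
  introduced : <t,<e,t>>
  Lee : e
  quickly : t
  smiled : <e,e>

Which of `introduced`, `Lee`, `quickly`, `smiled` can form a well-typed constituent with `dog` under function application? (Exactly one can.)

introduced : <t,<e,t>> — neither side's domain matches the other.
Lee : e — neither side's domain matches the other.
quickly — combines: dog : <t,<e,e>> takes quickly : t as argument, giving <e,e>.
smiled : <e,e> — neither side's domain matches the other.

quickly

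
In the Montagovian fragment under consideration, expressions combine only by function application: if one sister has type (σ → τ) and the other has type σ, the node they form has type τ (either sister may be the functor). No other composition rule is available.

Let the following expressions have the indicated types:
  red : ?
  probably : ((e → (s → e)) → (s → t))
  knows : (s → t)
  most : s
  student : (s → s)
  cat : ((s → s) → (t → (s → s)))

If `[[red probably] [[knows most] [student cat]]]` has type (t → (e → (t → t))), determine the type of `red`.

(((e → (s → e)) → (s → t)) → ((s → s) → (t → (e → (t → t)))))

For [[red probably] [[knows most] [student cat]]] to have type (t → (e → (t → t))) with [[knows most] [student cat]] of type (s → s), [red probably] must be the function: [red probably] : ((s → s) → (t → (e → (t → t)))).
For [red probably] to have type ((s → s) → (t → (e → (t → t)))) with probably of type ((e → (s → e)) → (s → t)), red must be the function: red : (((e → (s → e)) → (s → t)) → ((s → s) → (t → (e → (t → t))))).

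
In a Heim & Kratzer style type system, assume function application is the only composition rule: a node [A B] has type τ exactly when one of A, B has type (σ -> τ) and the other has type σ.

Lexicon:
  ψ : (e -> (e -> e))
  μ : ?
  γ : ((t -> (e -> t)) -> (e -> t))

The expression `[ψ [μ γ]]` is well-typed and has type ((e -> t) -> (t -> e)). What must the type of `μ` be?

At [ψ [μ γ]] (required: ((e -> t) -> (t -> e))): ψ is (e -> (e -> e)), which is not a function with range ((e -> t) -> (t -> e)); hence [μ γ] is the functor — type ((e -> (e -> e)) -> ((e -> t) -> (t -> e))).
At [μ γ] (required: ((e -> (e -> e)) -> ((e -> t) -> (t -> e)))): γ is ((t -> (e -> t)) -> (e -> t)), which is not a function with range ((e -> (e -> e)) -> ((e -> t) -> (t -> e))); hence μ is the functor — type (((t -> (e -> t)) -> (e -> t)) -> ((e -> (e -> e)) -> ((e -> t) -> (t -> e)))).

(((t -> (e -> t)) -> (e -> t)) -> ((e -> (e -> e)) -> ((e -> t) -> (t -> e))))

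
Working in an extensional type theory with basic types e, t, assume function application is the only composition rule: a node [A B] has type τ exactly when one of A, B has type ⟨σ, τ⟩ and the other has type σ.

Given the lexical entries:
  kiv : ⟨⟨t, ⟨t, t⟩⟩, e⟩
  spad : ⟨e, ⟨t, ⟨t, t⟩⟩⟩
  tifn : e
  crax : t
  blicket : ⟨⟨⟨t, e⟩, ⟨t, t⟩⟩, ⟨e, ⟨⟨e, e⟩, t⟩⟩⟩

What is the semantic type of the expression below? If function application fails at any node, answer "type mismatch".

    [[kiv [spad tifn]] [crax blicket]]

[spad tifn]: spad is ⟨e, ⟨t, ⟨t, t⟩⟩⟩, tifn is e; result ⟨t, ⟨t, t⟩⟩.
[kiv [spad tifn]]: kiv is ⟨⟨t, ⟨t, t⟩⟩, e⟩, [spad tifn] is ⟨t, ⟨t, t⟩⟩; result e.
At [crax blicket]: neither t nor ⟨⟨⟨t, e⟩, ⟨t, t⟩⟩, ⟨e, ⟨⟨e, e⟩, t⟩⟩⟩ can take the other as argument; the node is ill-typed.

type mismatch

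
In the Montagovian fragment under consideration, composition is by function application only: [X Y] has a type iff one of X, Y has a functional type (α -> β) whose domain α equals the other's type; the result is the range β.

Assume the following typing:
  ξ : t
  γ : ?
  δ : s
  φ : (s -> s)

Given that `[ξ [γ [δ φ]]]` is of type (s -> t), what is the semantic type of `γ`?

(s -> (t -> (s -> t)))

For [ξ [γ [δ φ]]] to have type (s -> t) with ξ of type t, [γ [δ φ]] must be the function: [γ [δ φ]] : (t -> (s -> t)).
For [γ [δ φ]] to have type (t -> (s -> t)) with [δ φ] of type s, γ must be the function: γ : (s -> (t -> (s -> t))).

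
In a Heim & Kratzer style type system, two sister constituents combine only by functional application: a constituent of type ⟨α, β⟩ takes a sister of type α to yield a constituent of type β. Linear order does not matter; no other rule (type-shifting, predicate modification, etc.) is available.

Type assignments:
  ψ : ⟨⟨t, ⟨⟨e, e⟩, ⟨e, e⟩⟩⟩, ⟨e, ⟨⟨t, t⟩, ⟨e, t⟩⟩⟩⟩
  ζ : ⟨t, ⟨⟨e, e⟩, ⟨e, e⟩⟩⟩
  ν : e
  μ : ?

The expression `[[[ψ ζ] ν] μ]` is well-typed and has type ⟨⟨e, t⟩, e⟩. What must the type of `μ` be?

[[[ψ ζ] ν] μ] is required to be ⟨⟨e, t⟩, e⟩. [[ψ ζ] ν] : ⟨⟨t, t⟩, ⟨e, t⟩⟩ cannot yield ⟨⟨e, t⟩, e⟩ as functor, so μ : ⟨⟨⟨t, t⟩, ⟨e, t⟩⟩, ⟨⟨e, t⟩, e⟩⟩.

⟨⟨⟨t, t⟩, ⟨e, t⟩⟩, ⟨⟨e, t⟩, e⟩⟩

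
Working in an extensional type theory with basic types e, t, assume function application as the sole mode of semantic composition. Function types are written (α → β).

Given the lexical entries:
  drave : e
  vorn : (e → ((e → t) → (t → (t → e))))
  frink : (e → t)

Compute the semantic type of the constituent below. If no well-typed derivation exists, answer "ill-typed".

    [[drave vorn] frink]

(t → (t → e))

[drave vorn]: functor vorn : (e → ((e → t) → (t → (t → e)))), argument drave : e; result ((e → t) → (t → (t → e))).
[[drave vorn] frink]: functor [drave vorn] : ((e → t) → (t → (t → e))), argument frink : (e → t); result (t → (t → e)).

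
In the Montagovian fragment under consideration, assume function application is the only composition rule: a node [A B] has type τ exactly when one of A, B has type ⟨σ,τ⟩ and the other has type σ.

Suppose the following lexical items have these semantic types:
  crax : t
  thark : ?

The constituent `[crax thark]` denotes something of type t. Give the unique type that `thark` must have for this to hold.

⟨t,t⟩

[crax thark] is required to be t. crax : t cannot yield t as functor, so thark : ⟨t,t⟩.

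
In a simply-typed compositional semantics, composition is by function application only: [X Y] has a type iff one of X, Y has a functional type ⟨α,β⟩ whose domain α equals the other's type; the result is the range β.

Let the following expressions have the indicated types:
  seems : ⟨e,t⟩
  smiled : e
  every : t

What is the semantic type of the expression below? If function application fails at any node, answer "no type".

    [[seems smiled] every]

no type

At [seems smiled], seems : ⟨e,t⟩ takes smiled : e, giving t.
[[seems smiled] every]: t and t cannot combine by function application — type clash.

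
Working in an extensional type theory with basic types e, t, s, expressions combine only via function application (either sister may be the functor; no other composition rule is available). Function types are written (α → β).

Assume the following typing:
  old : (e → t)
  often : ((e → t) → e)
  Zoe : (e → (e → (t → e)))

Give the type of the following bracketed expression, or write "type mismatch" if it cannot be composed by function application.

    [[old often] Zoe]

[old often] — often of type ((e → t) → e) combines with old of type (e → t): type e.
[[old often] Zoe] — Zoe of type (e → (e → (t → e))) combines with [old often] of type e: type (e → (t → e)).

(e → (t → e))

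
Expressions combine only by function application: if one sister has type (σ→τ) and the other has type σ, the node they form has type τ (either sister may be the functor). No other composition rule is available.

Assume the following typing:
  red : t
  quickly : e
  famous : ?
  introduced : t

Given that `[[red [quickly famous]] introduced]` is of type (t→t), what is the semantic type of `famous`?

(e→(t→(t→(t→t))))

[[red [quickly famous]] introduced] is required to be (t→t). introduced : t cannot yield (t→t) as functor, so [red [quickly famous]] : (t→(t→t)).
[red [quickly famous]] is required to be (t→(t→t)). red : t cannot yield (t→(t→t)) as functor, so [quickly famous] : (t→(t→(t→t))).
[quickly famous] is required to be (t→(t→(t→t))). quickly : e cannot yield (t→(t→(t→t))) as functor, so famous : (e→(t→(t→(t→t)))).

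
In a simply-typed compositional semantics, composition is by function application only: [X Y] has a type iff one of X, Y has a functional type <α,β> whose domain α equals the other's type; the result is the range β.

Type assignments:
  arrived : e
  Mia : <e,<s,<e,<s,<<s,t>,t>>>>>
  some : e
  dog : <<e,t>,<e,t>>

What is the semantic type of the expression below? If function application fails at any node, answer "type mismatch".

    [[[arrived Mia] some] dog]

[arrived Mia]: <e,<s,<e,<s,<<s,t>,t>>>>> applied to e yields <s,<e,<s,<<s,t>,t>>>>.
At [[arrived Mia] some]: neither <s,<e,<s,<<s,t>,t>>>> nor e can take the other as argument; the node is ill-typed.

type mismatch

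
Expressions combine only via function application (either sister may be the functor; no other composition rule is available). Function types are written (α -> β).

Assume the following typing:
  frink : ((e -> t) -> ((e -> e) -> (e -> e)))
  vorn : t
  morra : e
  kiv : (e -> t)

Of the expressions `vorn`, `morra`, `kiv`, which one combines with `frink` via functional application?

vorn : t — neither side's domain matches the other.
morra : e — neither side's domain matches the other.
kiv — combines: frink : ((e -> t) -> ((e -> e) -> (e -> e))) takes kiv : (e -> t) as argument, giving ((e -> e) -> (e -> e)).

kiv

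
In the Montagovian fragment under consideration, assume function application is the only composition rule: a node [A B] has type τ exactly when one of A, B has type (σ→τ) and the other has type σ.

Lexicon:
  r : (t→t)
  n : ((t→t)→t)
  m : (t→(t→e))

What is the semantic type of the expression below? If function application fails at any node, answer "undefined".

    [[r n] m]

(t→e)

[r n] — n of type ((t→t)→t) combines with r of type (t→t): type t.
[[r n] m] — m of type (t→(t→e)) combines with [r n] of type t: type (t→e).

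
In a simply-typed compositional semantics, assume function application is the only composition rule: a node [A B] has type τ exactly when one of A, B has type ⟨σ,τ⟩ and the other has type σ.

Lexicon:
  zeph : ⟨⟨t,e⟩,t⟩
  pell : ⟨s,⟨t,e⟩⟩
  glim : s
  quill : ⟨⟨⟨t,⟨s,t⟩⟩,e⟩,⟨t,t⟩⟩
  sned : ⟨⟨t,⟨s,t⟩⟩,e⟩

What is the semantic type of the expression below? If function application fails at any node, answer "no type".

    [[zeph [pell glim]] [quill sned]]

[pell glim] — pell of type ⟨s,⟨t,e⟩⟩ combines with glim of type s: type ⟨t,e⟩.
[zeph [pell glim]] — zeph of type ⟨⟨t,e⟩,t⟩ combines with [pell glim] of type ⟨t,e⟩: type t.
[quill sned] — quill of type ⟨⟨⟨t,⟨s,t⟩⟩,e⟩,⟨t,t⟩⟩ combines with sned of type ⟨⟨t,⟨s,t⟩⟩,e⟩: type ⟨t,t⟩.
[[zeph [pell glim]] [quill sned]] — [quill sned] of type ⟨t,t⟩ combines with [zeph [pell glim]] of type t: type t.

t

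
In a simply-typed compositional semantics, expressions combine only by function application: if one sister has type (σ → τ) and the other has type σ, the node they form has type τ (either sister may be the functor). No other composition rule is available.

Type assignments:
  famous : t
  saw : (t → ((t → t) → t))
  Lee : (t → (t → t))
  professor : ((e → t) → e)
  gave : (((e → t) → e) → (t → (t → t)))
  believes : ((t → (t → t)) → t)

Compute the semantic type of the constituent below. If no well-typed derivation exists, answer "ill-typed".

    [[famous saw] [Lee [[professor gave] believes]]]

[famous saw]: saw is (t → ((t → t) → t)), famous is t; result ((t → t) → t).
[professor gave]: gave is (((e → t) → e) → (t → (t → t))), professor is ((e → t) → e); result (t → (t → t)).
[[professor gave] believes]: believes is ((t → (t → t)) → t), [professor gave] is (t → (t → t)); result t.
[Lee [[professor gave] believes]]: Lee is (t → (t → t)), [[professor gave] believes] is t; result (t → t).
[[famous saw] [Lee [[professor gave] believes]]]: [famous saw] is ((t → t) → t), [Lee [[professor gave] believes]] is (t → t); result t.

t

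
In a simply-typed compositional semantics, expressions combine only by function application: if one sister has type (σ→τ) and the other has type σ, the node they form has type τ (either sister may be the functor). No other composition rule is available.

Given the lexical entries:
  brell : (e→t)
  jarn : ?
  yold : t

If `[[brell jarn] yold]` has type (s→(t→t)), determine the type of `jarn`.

((e→t)→(t→(s→(t→t))))

[[brell jarn] yold] must have type (s→(t→t)). The sister yold has type t; that is not a function onto (s→(t→t)), so [brell jarn] must be the functor, of type (t→(s→(t→t))).
[brell jarn] must have type (t→(s→(t→t))). The sister brell has type (e→t); that is not a function onto (t→(s→(t→t))), so jarn must be the functor, of type ((e→t)→(t→(s→(t→t)))).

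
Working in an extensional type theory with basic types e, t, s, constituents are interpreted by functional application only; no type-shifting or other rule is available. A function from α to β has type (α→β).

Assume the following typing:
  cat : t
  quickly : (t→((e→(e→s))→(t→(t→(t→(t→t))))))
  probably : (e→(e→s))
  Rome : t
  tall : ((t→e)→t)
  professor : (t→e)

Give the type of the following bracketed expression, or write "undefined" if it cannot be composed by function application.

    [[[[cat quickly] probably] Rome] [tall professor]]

[cat quickly]: functor quickly : (t→((e→(e→s))→(t→(t→(t→(t→t)))))), argument cat : t; result ((e→(e→s))→(t→(t→(t→(t→t))))).
[[cat quickly] probably]: functor [cat quickly] : ((e→(e→s))→(t→(t→(t→(t→t))))), argument probably : (e→(e→s)); result (t→(t→(t→(t→t)))).
[[[cat quickly] probably] Rome]: functor [[cat quickly] probably] : (t→(t→(t→(t→t)))), argument Rome : t; result (t→(t→(t→t))).
[tall professor]: functor tall : ((t→e)→t), argument professor : (t→e); result t.
[[[[cat quickly] probably] Rome] [tall professor]]: functor [[[cat quickly] probably] Rome] : (t→(t→(t→t))), argument [tall professor] : t; result (t→(t→t)).

(t→(t→t))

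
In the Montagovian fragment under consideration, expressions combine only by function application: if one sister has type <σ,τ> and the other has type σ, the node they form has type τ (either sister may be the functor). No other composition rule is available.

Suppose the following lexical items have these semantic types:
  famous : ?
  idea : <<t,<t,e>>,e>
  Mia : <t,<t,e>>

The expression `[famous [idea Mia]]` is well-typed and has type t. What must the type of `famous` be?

<e,t>

[famous [idea Mia]] is required to be t. [idea Mia] : e cannot yield t as functor, so famous : <e,t>.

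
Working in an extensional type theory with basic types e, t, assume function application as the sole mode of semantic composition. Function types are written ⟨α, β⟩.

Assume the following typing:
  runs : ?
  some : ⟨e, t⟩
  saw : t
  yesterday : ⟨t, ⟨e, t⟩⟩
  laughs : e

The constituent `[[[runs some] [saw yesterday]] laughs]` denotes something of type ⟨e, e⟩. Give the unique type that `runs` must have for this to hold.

For [[[runs some] [saw yesterday]] laughs] to have type ⟨e, e⟩ with laughs of type e, [[runs some] [saw yesterday]] must be the function: [[runs some] [saw yesterday]] : ⟨e, ⟨e, e⟩⟩.
For [[runs some] [saw yesterday]] to have type ⟨e, ⟨e, e⟩⟩ with [saw yesterday] of type ⟨e, t⟩, [runs some] must be the function: [runs some] : ⟨⟨e, t⟩, ⟨e, ⟨e, e⟩⟩⟩.
For [runs some] to have type ⟨⟨e, t⟩, ⟨e, ⟨e, e⟩⟩⟩ with some of type ⟨e, t⟩, runs must be the function: runs : ⟨⟨e, t⟩, ⟨⟨e, t⟩, ⟨e, ⟨e, e⟩⟩⟩⟩.

⟨⟨e, t⟩, ⟨⟨e, t⟩, ⟨e, ⟨e, e⟩⟩⟩⟩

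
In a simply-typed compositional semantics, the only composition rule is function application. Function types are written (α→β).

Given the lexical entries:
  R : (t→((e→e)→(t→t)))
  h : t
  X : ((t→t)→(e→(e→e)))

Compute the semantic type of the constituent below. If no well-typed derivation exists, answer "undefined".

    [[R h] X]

undefined

[R h]: R is (t→((e→e)→(t→t))), h is t; result ((e→e)→(t→t)).
[[R h] X]: ((e→e)→(t→t)) and ((t→t)→(e→(e→e))) cannot combine by function application — type clash.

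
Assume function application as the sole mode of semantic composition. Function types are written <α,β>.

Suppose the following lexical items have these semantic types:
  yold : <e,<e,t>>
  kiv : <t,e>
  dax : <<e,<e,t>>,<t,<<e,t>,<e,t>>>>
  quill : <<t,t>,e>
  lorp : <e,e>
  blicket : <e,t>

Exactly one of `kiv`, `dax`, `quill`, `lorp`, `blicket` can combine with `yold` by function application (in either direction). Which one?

dax

kiv : <t,e> — yold needs e; kiv needs t; neither fits.
dax — combines: dax : <<e,<e,t>>,<t,<<e,t>,<e,t>>>> takes yold : <e,<e,t>> as argument, giving <t,<<e,t>,<e,t>>>.
quill : <<t,t>,e> — yold needs e; quill needs <t,t>; neither fits.
lorp : <e,e> — yold needs e; lorp needs e; neither fits.
blicket : <e,t> — yold needs e; blicket needs e; neither fits.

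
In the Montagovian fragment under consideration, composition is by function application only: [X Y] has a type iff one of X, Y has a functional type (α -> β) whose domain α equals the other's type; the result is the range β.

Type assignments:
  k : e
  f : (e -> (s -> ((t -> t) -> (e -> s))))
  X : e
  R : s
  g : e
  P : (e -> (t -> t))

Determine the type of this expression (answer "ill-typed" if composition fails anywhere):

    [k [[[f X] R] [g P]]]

s

At [f X], f : (e -> (s -> ((t -> t) -> (e -> s)))) takes X : e, giving (s -> ((t -> t) -> (e -> s))).
At [[f X] R], [f X] : (s -> ((t -> t) -> (e -> s))) takes R : s, giving ((t -> t) -> (e -> s)).
At [g P], P : (e -> (t -> t)) takes g : e, giving (t -> t).
At [[[f X] R] [g P]], [[f X] R] : ((t -> t) -> (e -> s)) takes [g P] : (t -> t), giving (e -> s).
At [k [[[f X] R] [g P]]], [[[f X] R] [g P]] : (e -> s) takes k : e, giving s.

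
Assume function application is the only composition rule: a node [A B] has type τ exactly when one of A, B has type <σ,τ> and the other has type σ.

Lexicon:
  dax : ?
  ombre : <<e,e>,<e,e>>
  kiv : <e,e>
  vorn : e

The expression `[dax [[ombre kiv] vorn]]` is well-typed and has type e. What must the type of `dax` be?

For [dax [[ombre kiv] vorn]] to have type e with [[ombre kiv] vorn] of type e, dax must be the function: dax : <e,e>.

<e,e>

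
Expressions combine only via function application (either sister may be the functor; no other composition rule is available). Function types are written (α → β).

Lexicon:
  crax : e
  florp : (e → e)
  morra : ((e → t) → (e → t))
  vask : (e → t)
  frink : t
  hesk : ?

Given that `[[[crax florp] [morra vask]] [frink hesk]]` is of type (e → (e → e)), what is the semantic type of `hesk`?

(t → (t → (e → (e → e))))

For [[[crax florp] [morra vask]] [frink hesk]] to have type (e → (e → e)) with [[crax florp] [morra vask]] of type t, [frink hesk] must be the function: [frink hesk] : (t → (e → (e → e))).
For [frink hesk] to have type (t → (e → (e → e))) with frink of type t, hesk must be the function: hesk : (t → (t → (e → (e → e)))).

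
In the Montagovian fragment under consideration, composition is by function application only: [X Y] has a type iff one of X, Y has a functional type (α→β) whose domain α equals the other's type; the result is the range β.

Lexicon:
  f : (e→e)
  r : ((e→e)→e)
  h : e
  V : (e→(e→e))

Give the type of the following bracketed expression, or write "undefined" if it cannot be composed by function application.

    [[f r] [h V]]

At [f r], r : ((e→e)→e) takes f : (e→e), giving e.
At [h V], V : (e→(e→e)) takes h : e, giving (e→e).
At [[f r] [h V]], [h V] : (e→e) takes [f r] : e, giving e.

e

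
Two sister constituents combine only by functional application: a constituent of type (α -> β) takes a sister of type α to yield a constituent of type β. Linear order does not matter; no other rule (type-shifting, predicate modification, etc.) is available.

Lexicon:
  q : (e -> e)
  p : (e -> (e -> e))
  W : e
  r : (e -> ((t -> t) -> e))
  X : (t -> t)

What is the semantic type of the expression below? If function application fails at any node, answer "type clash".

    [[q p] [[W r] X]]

[q p]: (e -> e) and (e -> (e -> e)) cannot combine by function application — type clash.

type clash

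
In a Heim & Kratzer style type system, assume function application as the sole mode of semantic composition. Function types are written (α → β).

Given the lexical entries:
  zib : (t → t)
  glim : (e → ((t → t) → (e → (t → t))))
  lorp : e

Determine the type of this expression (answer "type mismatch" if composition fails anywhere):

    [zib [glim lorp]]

(e → (t → t))

At [glim lorp], glim : (e → ((t → t) → (e → (t → t)))) takes lorp : e, giving ((t → t) → (e → (t → t))).
At [zib [glim lorp]], [glim lorp] : ((t → t) → (e → (t → t))) takes zib : (t → t), giving (e → (t → t)).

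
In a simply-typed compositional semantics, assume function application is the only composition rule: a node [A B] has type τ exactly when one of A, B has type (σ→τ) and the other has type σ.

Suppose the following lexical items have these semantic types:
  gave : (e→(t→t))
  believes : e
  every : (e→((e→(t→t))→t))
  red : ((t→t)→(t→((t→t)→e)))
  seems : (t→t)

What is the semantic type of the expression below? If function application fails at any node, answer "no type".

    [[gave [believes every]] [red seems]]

((t→t)→e)

[believes every]: (e→((e→(t→t))→t)) applied to e yields ((e→(t→t))→t).
[gave [believes every]]: ((e→(t→t))→t) applied to (e→(t→t)) yields t.
[red seems]: ((t→t)→(t→((t→t)→e))) applied to (t→t) yields (t→((t→t)→e)).
[[gave [believes every]] [red seems]]: (t→((t→t)→e)) applied to t yields ((t→t)→e).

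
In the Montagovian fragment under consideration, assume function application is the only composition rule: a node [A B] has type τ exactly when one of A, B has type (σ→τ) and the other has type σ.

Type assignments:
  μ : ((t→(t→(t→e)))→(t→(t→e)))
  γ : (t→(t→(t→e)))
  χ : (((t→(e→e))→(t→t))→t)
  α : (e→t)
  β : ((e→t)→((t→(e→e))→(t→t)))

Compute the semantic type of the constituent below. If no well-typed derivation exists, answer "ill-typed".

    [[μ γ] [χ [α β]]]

[μ γ]: functor μ : ((t→(t→(t→e)))→(t→(t→e))), argument γ : (t→(t→(t→e))); result (t→(t→e)).
[α β]: functor β : ((e→t)→((t→(e→e))→(t→t))), argument α : (e→t); result ((t→(e→e))→(t→t)).
[χ [α β]]: functor χ : (((t→(e→e))→(t→t))→t), argument [α β] : ((t→(e→e))→(t→t)); result t.
[[μ γ] [χ [α β]]]: functor [μ γ] : (t→(t→e)), argument [χ [α β]] : t; result (t→e).

(t→e)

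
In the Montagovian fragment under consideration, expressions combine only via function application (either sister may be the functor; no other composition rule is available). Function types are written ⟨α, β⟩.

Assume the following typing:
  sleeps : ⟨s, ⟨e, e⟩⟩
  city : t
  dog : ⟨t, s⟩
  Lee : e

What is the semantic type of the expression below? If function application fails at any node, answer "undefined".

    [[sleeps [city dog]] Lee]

e

[city dog]: ⟨t, s⟩ applied to t yields s.
[sleeps [city dog]]: ⟨s, ⟨e, e⟩⟩ applied to s yields ⟨e, e⟩.
[[sleeps [city dog]] Lee]: ⟨e, e⟩ applied to e yields e.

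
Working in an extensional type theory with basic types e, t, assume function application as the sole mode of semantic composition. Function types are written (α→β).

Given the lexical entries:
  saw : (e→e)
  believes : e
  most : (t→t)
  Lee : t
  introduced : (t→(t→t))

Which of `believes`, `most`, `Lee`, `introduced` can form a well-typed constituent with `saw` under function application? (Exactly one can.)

believes — combines: saw : (e→e) takes believes : e as argument, giving e.
most : (t→t) — saw needs e; most needs t; neither fits.
Lee : t — saw needs e; Lee needs nothing (atomic); neither fits.
introduced : (t→(t→t)) — saw needs e; introduced needs t; neither fits.

believes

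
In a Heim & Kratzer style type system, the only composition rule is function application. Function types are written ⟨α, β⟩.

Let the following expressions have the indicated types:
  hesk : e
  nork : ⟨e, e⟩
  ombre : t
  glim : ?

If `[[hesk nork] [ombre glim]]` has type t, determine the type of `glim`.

[[hesk nork] [ombre glim]] is required to be t. [hesk nork] : e cannot yield t as functor, so [ombre glim] : ⟨e, t⟩.
[ombre glim] is required to be ⟨e, t⟩. ombre : t cannot yield ⟨e, t⟩ as functor, so glim : ⟨t, ⟨e, t⟩⟩.

⟨t, ⟨e, t⟩⟩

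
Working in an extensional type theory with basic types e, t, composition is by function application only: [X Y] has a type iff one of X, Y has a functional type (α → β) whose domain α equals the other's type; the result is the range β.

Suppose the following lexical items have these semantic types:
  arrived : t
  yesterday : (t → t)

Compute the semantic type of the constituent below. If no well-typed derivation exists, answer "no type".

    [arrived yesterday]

[arrived yesterday] — yesterday of type (t → t) combines with arrived of type t: type t.

t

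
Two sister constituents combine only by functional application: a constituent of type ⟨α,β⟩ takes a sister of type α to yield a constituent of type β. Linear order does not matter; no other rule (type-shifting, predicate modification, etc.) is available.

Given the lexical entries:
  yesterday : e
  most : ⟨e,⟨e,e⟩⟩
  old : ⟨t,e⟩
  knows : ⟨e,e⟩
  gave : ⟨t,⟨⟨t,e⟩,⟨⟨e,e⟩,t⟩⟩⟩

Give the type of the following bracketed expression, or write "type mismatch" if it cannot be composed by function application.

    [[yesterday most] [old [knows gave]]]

At [yesterday most], most : ⟨e,⟨e,e⟩⟩ takes yesterday : e, giving ⟨e,e⟩.
[knows gave]: ⟨e,e⟩ and ⟨t,⟨⟨t,e⟩,⟨⟨e,e⟩,t⟩⟩⟩ cannot combine by function application — type clash.

type mismatch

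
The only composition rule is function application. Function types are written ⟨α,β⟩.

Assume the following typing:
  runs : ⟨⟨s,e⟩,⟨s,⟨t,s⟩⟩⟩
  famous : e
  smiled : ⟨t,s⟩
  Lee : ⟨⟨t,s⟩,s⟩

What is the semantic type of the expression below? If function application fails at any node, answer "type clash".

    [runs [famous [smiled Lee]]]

type clash

[smiled Lee]: Lee is ⟨⟨t,s⟩,s⟩, smiled is ⟨t,s⟩; result s.
At [famous [smiled Lee]]: neither e nor s can take the other as argument; the node is ill-typed.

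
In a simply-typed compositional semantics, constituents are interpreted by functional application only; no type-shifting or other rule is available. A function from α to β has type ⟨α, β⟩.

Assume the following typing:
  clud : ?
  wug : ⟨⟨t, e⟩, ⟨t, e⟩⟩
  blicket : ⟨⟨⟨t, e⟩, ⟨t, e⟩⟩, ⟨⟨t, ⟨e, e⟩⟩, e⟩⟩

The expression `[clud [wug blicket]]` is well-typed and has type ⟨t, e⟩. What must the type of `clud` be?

⟨⟨⟨t, ⟨e, e⟩⟩, e⟩, ⟨t, e⟩⟩

At [clud [wug blicket]] (required: ⟨t, e⟩): [wug blicket] is ⟨⟨t, ⟨e, e⟩⟩, e⟩, which is not a function with range ⟨t, e⟩; hence clud is the functor — type ⟨⟨⟨t, ⟨e, e⟩⟩, e⟩, ⟨t, e⟩⟩.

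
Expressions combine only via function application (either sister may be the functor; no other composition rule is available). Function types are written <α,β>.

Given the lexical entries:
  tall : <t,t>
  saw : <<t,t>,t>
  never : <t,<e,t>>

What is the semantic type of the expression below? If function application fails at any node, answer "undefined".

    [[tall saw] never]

<e,t>

At [tall saw], saw : <<t,t>,t> takes tall : <t,t>, giving t.
At [[tall saw] never], never : <t,<e,t>> takes [tall saw] : t, giving <e,t>.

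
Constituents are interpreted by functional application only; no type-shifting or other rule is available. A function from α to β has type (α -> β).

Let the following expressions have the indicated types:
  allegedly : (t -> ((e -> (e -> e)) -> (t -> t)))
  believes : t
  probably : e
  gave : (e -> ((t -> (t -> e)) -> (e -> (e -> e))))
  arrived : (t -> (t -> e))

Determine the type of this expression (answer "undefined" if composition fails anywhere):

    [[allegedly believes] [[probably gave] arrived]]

[allegedly believes]: functor allegedly : (t -> ((e -> (e -> e)) -> (t -> t))), argument believes : t; result ((e -> (e -> e)) -> (t -> t)).
[probably gave]: functor gave : (e -> ((t -> (t -> e)) -> (e -> (e -> e)))), argument probably : e; result ((t -> (t -> e)) -> (e -> (e -> e))).
[[probably gave] arrived]: functor [probably gave] : ((t -> (t -> e)) -> (e -> (e -> e))), argument arrived : (t -> (t -> e)); result (e -> (e -> e)).
[[allegedly believes] [[probably gave] arrived]]: functor [allegedly believes] : ((e -> (e -> e)) -> (t -> t)), argument [[probably gave] arrived] : (e -> (e -> e)); result (t -> t).

(t -> t)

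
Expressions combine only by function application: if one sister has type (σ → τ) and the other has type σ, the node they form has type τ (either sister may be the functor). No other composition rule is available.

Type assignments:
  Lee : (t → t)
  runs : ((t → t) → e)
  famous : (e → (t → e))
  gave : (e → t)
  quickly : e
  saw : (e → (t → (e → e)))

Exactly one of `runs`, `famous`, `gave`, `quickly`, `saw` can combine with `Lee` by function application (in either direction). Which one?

runs

runs — combines: runs : ((t → t) → e) takes Lee : (t → t) as argument, giving e.
famous : (e → (t → e)) — no; Lee wants t, and famous wants e.
gave : (e → t) — no; Lee wants t, and gave wants e.
quickly : e — no; Lee wants t, and quickly wants nothing (atomic).
saw : (e → (t → (e → e))) — no; Lee wants t, and saw wants e.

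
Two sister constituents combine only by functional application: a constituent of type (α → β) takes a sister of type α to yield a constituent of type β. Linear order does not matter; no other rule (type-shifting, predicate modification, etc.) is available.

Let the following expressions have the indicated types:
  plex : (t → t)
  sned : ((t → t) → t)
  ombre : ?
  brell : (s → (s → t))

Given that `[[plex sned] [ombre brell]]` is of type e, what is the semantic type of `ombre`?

((s → (s → t)) → (t → e))

[[plex sned] [ombre brell]] must have type e. The sister [plex sned] has type t; that is not a function onto e, so [ombre brell] must be the functor, of type (t → e).
[ombre brell] must have type (t → e). The sister brell has type (s → (s → t)); that is not a function onto (t → e), so ombre must be the functor, of type ((s → (s → t)) → (t → e)).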